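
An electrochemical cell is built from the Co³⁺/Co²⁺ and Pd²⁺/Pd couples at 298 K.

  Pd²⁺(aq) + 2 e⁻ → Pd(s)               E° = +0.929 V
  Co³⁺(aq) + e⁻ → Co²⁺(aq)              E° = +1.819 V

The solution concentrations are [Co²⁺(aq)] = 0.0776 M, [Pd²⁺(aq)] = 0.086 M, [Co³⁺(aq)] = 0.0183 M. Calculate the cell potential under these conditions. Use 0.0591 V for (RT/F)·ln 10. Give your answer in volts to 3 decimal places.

+0.884 V

Co³⁺/Co²⁺ is reduced (cathode, E° = +1.819 V) and Pd²⁺/Pd is oxidized (anode).
E°cell = +1.819 − (+0.929) = +0.890 V, with n = 2 electrons transferred.
For the overall reaction 2 Co³⁺(aq) + Pd(s) → 2 Co²⁺(aq) + Pd²⁺(aq), Q = ([Co²⁺(aq)]^2·[Pd²⁺(aq)]) / [Co³⁺(aq)]^2 = 1.55, giving log Q = 0.189.
By the Nernst equation, E = +0.890 − (0.0591/2)·(0.189) = +0.884 V.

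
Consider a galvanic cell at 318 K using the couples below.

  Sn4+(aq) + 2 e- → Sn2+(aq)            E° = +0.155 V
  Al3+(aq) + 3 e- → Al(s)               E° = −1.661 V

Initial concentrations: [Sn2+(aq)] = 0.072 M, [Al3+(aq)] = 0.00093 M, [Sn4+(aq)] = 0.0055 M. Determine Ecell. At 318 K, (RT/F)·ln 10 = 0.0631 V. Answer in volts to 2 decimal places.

+1.84 V

Sn⁴⁺/Sn²⁺ is reduced (cathode, E° = +0.155 V) and Al³⁺/Al is oxidized (anode).
E°cell = E°cat − E°an = +0.155 − (−1.661) = +1.816 V; n = 6.
For the overall reaction 3 Sn4+(aq) + 2 Al(s) → 3 Sn2+(aq) + 2 Al3+(aq), Q = ([Sn2+(aq)]^3·[Al3+(aq)]^2) / [Sn4+(aq)]^3 = 0.00194, giving log Q = −2.712.
By the Nernst equation, E = +1.816 − (0.0631/6)·(−2.712) = +1.84 V.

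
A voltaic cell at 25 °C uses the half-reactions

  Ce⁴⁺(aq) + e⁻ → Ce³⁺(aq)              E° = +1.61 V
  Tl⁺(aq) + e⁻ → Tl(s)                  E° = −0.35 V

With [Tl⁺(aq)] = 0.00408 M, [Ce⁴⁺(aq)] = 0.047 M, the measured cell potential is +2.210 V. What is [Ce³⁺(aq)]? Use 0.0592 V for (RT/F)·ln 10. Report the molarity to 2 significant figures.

0.00069 M

Ce⁴⁺/Ce³⁺ is the cathode (higher E°); E°cell = +1.61 − (−0.35) = +1.96 V with n = 1.
From the Nernst equation, log Q = n(E° − E)/0.0592 = 1·(+1.96 − (+2.210))/0.0592 = −4.223.
The balanced reaction is Ce⁴⁺(aq) + Tl(s) → Ce³⁺(aq) + Tl⁺(aq), so Q = ([Ce³⁺(aq)]·[Tl⁺(aq)]) / [Ce⁴⁺(aq)].
Isolating [Ce³⁺(aq)] in Q = 10^{−4.223} yields log [Ce³⁺(aq)] = −3.162, i.e. 0.00069 M.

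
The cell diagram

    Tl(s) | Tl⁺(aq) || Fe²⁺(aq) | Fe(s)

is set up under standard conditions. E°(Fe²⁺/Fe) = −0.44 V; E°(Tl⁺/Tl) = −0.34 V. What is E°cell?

By convention the left-hand electrode in cell notation is the anode (oxidation) and the right-hand electrode is the cathode (reduction).
E°cell = E°(right) − E°(left) = −0.44 − (−0.34) = −0.10 V.
The negative sign shows that, as written, the cell would require an external voltage to drive the reaction.

−0.10 V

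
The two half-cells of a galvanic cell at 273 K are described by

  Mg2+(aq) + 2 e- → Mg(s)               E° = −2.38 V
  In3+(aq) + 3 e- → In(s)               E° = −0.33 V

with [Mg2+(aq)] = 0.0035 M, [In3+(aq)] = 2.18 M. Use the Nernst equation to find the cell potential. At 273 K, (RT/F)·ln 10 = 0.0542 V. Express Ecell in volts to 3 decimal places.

+2.123 V

The In³⁺/In couple has the more positive E°, so it is the cathode; Mg²⁺/Mg is the anode.
E°cell = E°cat − E°an = −0.33 − (−2.38) = +2.05 V; n = 6.
Balancing gives 2 In3+(aq) + 3 Mg(s) → 2 In(s) + 3 Mg2+(aq); hence Q = [Mg2+(aq)]^3 / [In3+(aq)]^2 = 9.02×10^−9 (log Q = −8.045).
Applying E = E° − (RT ln10/nF)·log Q gives +2.05 − (0.0542/6)(−8.045) = +2.123 V.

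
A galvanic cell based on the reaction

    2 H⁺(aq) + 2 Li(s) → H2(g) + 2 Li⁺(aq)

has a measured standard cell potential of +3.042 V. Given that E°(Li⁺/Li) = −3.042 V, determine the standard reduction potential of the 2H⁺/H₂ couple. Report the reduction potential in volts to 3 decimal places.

In the reaction as written the 2H⁺/H₂ couple is reduced (cathode) and Li⁺/Li is oxidized (anode), so E°cell = E°(2H⁺/H₂) − E°(Li⁺/Li).
E°(2H⁺/H₂) = E°cell + E°(anode) = +3.042 + (−3.042) = +0.000 V.

+0.000 V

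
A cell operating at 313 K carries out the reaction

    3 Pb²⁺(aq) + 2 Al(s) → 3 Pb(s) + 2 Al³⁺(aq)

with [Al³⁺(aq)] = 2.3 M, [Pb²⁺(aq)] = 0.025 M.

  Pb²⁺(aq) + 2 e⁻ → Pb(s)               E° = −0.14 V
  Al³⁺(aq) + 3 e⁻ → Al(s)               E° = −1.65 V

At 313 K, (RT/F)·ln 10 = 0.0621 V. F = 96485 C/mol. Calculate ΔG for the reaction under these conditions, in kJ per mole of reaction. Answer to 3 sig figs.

The standard cell potential is −0.14 − (−1.65) = +1.51 V, with n = 6 electrons in the balanced equation.
Here Q = [Al³⁺(aq)]^2 / [Pb²⁺(aq)]^3 = 3.39×10^5 (log Q = 5.530), giving E = +1.51 − (0.0621/6)·(5.530) = +1.4528 V.
ΔG = −nFE = −(6)(96485)(+1.4528) J/mol = −841 kJ/mol.

−841 kJ/mol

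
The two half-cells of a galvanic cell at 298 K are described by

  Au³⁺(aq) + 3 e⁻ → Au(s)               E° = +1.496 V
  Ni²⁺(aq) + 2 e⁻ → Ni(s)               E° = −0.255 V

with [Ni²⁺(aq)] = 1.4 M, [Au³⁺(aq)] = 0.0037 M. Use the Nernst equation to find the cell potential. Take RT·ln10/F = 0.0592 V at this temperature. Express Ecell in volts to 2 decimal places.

+1.70 V

The Au³⁺/Au couple has the more positive E°, so it is the cathode; Ni²⁺/Ni is the anode.
E°cell = +1.496 − (−0.255) = +1.751 V, with n = 6 electrons transferred.
Balancing gives 2 Au³⁺(aq) + 3 Ni(s) → 2 Au(s) + 3 Ni²⁺(aq); hence Q = [Ni²⁺(aq)]^3 / [Au³⁺(aq)]^2 = 2×10^5 (log Q = 5.302).
By the Nernst equation, E = +1.751 − (0.0592/6)·(5.302) = +1.70 V.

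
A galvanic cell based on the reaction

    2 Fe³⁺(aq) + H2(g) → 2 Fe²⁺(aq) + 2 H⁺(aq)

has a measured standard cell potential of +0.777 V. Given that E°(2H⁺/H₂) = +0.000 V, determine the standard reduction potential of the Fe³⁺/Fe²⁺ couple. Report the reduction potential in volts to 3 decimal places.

+0.777 V

In the reaction as written the Fe³⁺/Fe²⁺ couple is reduced (cathode) and 2H⁺/H₂ is oxidized (anode), so E°cell = E°(Fe³⁺/Fe²⁺) − E°(2H⁺/H₂).
E°(Fe³⁺/Fe²⁺) = E°cell + E°(anode) = +0.777 + (+0.000) = +0.777 V.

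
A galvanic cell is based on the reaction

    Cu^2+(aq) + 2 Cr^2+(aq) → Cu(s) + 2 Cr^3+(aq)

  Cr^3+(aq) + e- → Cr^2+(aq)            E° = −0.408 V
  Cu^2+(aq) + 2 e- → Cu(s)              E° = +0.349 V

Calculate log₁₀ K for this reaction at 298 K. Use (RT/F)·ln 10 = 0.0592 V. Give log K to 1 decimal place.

log K = 25.6

The Cu²⁺/Cu couple is reduced (cathode); E°cell = +0.349 − (−0.408) = +0.757 V with n = 2.
At equilibrium E = 0, so log K = nE°cell / 0.0592 = (2)(+0.757) / 0.0592 = 25.6.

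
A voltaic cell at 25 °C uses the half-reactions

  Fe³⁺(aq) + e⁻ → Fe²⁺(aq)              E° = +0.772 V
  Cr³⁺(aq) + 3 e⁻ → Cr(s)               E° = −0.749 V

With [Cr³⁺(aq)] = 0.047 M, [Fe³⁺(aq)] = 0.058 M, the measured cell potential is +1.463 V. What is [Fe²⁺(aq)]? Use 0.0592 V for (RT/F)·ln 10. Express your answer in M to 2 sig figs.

1.5 M

With Fe³⁺/Fe²⁺ at the cathode and Cr³⁺/Cr at the anode, E°cell = +0.772 − (−0.749) = +1.521 V (n = 3).
From the Nernst equation, log Q = n(E° − E)/0.0592 = 3·(+1.521 − (+1.463))/0.0592 = 2.939.
The balanced reaction is 3 Fe³⁺(aq) + Cr(s) → 3 Fe²⁺(aq) + Cr³⁺(aq), so Q = ([Fe²⁺(aq)]^3·[Cr³⁺(aq)]) / [Fe³⁺(aq)]^3.
Substituting the known concentrations and solving, log [Fe²⁺(aq)] = 0.186 and [Fe²⁺(aq)] = 1.5 M.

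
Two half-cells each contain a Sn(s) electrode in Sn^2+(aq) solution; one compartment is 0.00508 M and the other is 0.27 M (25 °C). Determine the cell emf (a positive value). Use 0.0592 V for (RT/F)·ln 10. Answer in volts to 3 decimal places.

For a concentration cell E°cell = 0, since both electrodes use the same couple.
The compartment with the higher Sn^2+(aq) concentration (0.27 M) acts as the cathode; ions are reduced there and produced at the dilute (0.00508 M) anode.
With n = 2, Ecell = −(0.0592/2)·log([dilute]/[conc]) = −(0.0592/2)·log(0.00508/0.27) = +0.051 V.

0.051 V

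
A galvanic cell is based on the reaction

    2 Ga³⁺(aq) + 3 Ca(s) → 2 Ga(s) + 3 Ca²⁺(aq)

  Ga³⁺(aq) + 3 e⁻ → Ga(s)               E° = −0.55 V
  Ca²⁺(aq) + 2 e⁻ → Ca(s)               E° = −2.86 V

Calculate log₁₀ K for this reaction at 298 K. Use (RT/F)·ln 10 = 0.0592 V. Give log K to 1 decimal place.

log K = 234.1

The Ga³⁺/Ga couple is reduced (cathode); E°cell = −0.55 − (−2.86) = +2.31 V with n = 6.
At equilibrium E = 0, so log K = nE°cell / 0.0592 = (6)(+2.31) / 0.0592 = 234.1.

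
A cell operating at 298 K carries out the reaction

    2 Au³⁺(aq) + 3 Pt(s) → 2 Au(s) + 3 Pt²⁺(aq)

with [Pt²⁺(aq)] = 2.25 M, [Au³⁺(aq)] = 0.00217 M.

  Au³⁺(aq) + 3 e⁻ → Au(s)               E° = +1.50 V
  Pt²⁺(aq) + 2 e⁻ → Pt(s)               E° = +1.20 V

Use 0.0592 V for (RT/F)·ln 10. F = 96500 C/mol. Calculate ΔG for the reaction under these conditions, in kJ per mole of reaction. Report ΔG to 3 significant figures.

With Au³⁺/Au reduced at the cathode, E°cell = +1.50 − (+1.20) = +0.30 V and n = 6.
Q = [Pt²⁺(aq)]^3 / [Au³⁺(aq)]^2 = 2.42×10^6, so log Q = 6.384 and E = +0.30 − (0.0592/6)(6.384) = +0.2370 V.
ΔG = −nFE = −(6)(96500)(+0.2370) J/mol = −137 kJ/mol.

−137 kJ/mol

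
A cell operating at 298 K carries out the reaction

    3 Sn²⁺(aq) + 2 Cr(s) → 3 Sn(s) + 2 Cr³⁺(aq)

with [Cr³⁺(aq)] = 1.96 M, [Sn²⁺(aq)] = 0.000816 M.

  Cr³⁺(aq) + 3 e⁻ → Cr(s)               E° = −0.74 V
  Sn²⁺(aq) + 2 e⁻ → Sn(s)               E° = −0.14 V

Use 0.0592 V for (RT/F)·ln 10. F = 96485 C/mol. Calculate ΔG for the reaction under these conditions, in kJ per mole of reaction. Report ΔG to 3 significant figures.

−291 kJ/mol

With Sn²⁺/Sn reduced at the cathode, E°cell = −0.14 − (−0.74) = +0.60 V and n = 6.
Q = [Cr³⁺(aq)]^2 / [Sn²⁺(aq)]^3 = 7.07×10^9, so log Q = 9.849 and E = +0.60 − (0.0592/6)(9.849) = +0.5028 V.
ΔG = −nFE = −(6)(96485)(+0.5028) J/mol = −291 kJ/mol.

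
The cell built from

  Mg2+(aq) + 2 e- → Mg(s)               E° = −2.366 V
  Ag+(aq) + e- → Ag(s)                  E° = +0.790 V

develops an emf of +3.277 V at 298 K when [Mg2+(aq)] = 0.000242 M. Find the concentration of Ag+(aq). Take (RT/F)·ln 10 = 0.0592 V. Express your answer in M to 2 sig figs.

1.7 M

With Ag⁺/Ag at the cathode and Mg²⁺/Mg at the anode, E°cell = +0.790 − (−2.366) = +3.156 V (n = 2).
Since E = E° − (0.0592/n)·log Q, log Q = n(E° − E)/0.0592 = −4.088.
Balancing electrons gives 2 Ag+(aq) + Mg(s) → 2 Ag(s) + Mg2+(aq); thus Q = [Mg2+(aq)] / [Ag+(aq)]^2.
Isolating [Ag+(aq)] in Q = 10^{−4.088} yields log [Ag+(aq)] = 0.236, i.e. 1.7 M.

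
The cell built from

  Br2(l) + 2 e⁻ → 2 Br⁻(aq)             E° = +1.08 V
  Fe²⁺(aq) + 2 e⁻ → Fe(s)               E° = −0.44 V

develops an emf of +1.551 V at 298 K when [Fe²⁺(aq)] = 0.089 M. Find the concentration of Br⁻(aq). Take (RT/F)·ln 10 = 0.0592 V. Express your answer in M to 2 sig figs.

Br₂/Br⁻ is the cathode (higher E°); E°cell = +1.08 − (−0.44) = +1.52 V with n = 2.
Since E = E° − (0.0592/n)·log Q, log Q = n(E° − E)/0.0592 = −1.047.
For Br2(l) + Fe(s) → 2 Br⁻(aq) + Fe²⁺(aq), the reaction quotient is Q = [Br⁻(aq)]^2·[Fe²⁺(aq)].
Substituting the known concentrations and solving, log [Br⁻(aq)] = 0.002 and [Br⁻(aq)] = 1.0 M.

1.0 M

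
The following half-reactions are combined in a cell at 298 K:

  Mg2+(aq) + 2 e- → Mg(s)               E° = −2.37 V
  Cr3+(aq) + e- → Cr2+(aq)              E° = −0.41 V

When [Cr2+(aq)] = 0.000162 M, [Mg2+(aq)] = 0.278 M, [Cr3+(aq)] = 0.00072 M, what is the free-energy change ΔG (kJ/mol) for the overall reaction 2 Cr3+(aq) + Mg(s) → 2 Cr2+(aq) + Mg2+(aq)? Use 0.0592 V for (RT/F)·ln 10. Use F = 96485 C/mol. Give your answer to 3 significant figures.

With Cr³⁺/Cr²⁺ reduced at the cathode, E°cell = −0.41 − (−2.37) = +1.96 V and n = 2.
The reaction quotient is ([Cr2+(aq)]^2·[Mg2+(aq)]) / [Cr3+(aq)]^2 = 0.0141; by Nernst, E = +1.96 − (0.0592/2)(−1.852) = +2.0148 V.
Finally ΔG = −nFE = −(2)(96485 C/mol)(+2.0148 V) = −389 kJ/mol.

−389 kJ/mol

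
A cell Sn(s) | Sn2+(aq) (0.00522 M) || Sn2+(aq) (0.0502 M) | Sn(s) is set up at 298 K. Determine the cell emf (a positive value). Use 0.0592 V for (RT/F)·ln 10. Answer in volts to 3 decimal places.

For a concentration cell E°cell = 0, since both electrodes use the same couple.
The compartment with the higher Sn2+(aq) concentration (0.0502 M) acts as the cathode; ions are reduced there and produced at the dilute (0.00522 M) anode.
With n = 2, Ecell = −(0.0592/2)·log([dilute]/[conc]) = −(0.0592/2)·log(0.00522/0.0502) = +0.029 V.

0.029 V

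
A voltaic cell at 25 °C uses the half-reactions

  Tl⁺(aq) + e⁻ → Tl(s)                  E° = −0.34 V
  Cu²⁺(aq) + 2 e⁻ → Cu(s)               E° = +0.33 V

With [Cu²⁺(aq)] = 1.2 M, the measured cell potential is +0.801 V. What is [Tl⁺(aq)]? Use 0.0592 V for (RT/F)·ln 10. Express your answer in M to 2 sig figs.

The Cu²⁺/Cu couple has the larger reduction potential, so it is the cathode: E°cell = +0.33 − (−0.34) = +0.67 V and n = 2.
Since E = E° − (0.0592/n)·log Q, log Q = n(E° − E)/0.0592 = −4.426.
For Cu²⁺(aq) + 2 Tl(s) → Cu(s) + 2 Tl⁺(aq), the reaction quotient is Q = [Tl⁺(aq)]^2 / [Cu²⁺(aq)].
Solving for the unknown gives log [Tl⁺(aq)] = −2.173, so [Tl⁺(aq)] ≈ 0.0067 M.

0.0067 M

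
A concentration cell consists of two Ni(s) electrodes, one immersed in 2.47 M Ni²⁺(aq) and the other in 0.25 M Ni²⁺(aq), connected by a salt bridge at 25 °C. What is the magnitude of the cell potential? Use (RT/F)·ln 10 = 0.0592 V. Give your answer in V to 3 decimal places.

0.029 V

For a concentration cell E°cell = 0, since both electrodes use the same couple.
The compartment with the higher Ni²⁺(aq) concentration (2.47 M) acts as the cathode; ions are reduced there and produced at the dilute (0.25 M) anode.
With n = 2, Ecell = −(0.0592/2)·log([dilute]/[conc]) = −(0.0592/2)·log(0.25/2.47) = +0.029 V.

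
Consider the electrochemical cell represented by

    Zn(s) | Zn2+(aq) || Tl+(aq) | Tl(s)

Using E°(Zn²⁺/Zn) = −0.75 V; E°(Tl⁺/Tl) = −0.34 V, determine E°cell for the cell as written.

+0.41 V

By convention the left-hand electrode in cell notation is the anode (oxidation) and the right-hand electrode is the cathode (reduction).
E°cell = E°(right) − E°(left) = −0.34 − (−0.75) = +0.41 V.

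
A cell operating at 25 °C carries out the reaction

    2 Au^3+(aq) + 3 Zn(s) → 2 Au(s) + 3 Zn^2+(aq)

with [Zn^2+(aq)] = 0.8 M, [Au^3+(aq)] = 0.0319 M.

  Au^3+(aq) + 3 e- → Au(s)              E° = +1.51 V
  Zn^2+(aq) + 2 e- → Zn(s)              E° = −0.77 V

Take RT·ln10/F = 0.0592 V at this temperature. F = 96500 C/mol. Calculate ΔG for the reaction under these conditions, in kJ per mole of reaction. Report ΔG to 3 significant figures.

−1300 kJ/mol

The standard cell potential is +1.51 − (−0.77) = +2.28 V, with n = 6 electrons in the balanced equation.
Here Q = [Zn^2+(aq)]^3 / [Au^3+(aq)]^2 = 503 (log Q = 2.702), giving E = +2.28 − (0.0592/6)·(2.702) = +2.2533 V.
Then ΔG = −nFE = −6 × 96500 × +2.2533 J/mol = −1300 kJ/mol.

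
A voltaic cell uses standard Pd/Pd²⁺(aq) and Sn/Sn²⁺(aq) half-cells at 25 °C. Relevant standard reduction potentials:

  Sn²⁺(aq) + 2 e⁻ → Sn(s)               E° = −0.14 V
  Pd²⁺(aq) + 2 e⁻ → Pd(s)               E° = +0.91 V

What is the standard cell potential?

The Pd²⁺/Pd couple has the higher E°, so Pd ion is reduced (cathode) and Sn is oxidized (anode).
E°cell = E°(cathode) − E°(anode) = +0.91 − (−0.14) = +1.05 V.

+1.05 V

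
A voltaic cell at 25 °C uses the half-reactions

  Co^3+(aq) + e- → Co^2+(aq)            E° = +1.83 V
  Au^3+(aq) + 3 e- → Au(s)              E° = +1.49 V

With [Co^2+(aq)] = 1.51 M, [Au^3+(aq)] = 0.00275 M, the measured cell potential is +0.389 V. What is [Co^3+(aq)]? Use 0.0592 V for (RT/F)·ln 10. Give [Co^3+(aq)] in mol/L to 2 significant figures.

Co³⁺/Co²⁺ is the cathode (higher E°); E°cell = +1.83 − (+1.49) = +0.34 V with n = 3.
Since E = E° − (0.0592/n)·log Q, log Q = n(E° − E)/0.0592 = −2.483.
The balanced reaction is 3 Co^3+(aq) + Au(s) → 3 Co^2+(aq) + Au^3+(aq), so Q = ([Co^2+(aq)]^3·[Au^3+(aq)]) / [Co^3+(aq)]^3.
Substituting the known concentrations and solving, log [Co^3+(aq)] = 0.153 and [Co^3+(aq)] = 1.4 M.

1.4 M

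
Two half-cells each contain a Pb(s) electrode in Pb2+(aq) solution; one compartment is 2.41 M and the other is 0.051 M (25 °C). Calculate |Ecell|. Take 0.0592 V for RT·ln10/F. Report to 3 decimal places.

For a concentration cell E°cell = 0, since both electrodes use the same couple.
The compartment with the higher Pb2+(aq) concentration (2.41 M) acts as the cathode; ions are reduced there and produced at the dilute (0.051 M) anode.
With n = 2, Ecell = −(0.0592/2)·log([dilute]/[conc]) = −(0.0592/2)·log(0.051/2.41) = +0.050 V.

0.050 V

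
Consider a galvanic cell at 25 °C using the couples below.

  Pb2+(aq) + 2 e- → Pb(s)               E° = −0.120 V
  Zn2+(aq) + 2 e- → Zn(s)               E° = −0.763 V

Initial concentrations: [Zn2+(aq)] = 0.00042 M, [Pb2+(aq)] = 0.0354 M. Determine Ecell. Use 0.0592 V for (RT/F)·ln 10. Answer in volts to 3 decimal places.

Pb²⁺/Pb is reduced (cathode, E° = −0.120 V) and Zn²⁺/Zn is oxidized (anode).
E°cell = −0.120 − (−0.763) = +0.643 V, with n = 2 electrons transferred.
The balanced reaction is Pb2+(aq) + Zn(s) → Pb(s) + Zn2+(aq), so Q = [Zn2+(aq)] / [Pb2+(aq)] = 0.0119 and log Q = −1.926.
By the Nernst equation, E = +0.643 − (0.0592/2)·(−1.926) = +0.700 V.

+0.700 V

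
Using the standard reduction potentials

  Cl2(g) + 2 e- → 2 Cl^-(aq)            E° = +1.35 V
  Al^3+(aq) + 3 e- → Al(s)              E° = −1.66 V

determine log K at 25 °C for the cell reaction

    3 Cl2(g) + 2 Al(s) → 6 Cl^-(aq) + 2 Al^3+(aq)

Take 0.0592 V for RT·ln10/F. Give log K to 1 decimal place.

The Cl₂/Cl⁻ couple is reduced (cathode); E°cell = +1.35 − (−1.66) = +3.01 V with n = 6.
At equilibrium E = 0, so log K = nE°cell / 0.0592 = (6)(+3.01) / 0.0592 = 305.1.

log K = 305.1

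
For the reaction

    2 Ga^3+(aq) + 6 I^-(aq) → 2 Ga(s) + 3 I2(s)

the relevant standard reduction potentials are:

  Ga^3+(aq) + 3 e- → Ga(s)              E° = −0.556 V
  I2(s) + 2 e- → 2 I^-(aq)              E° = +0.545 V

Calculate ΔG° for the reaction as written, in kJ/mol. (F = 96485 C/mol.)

In the reaction as written Ga^3+(aq) is reduced, so the Ga³⁺/Ga couple is the cathode and I₂/I⁻ is the anode.
E°cell = −0.556 − (+0.545) = −1.101 V; balancing electrons gives n = 6.
ΔG° = −nFE°cell = −(6)(96485)(−1.101) J/mol = +637 kJ/mol.

+637 kJ/mol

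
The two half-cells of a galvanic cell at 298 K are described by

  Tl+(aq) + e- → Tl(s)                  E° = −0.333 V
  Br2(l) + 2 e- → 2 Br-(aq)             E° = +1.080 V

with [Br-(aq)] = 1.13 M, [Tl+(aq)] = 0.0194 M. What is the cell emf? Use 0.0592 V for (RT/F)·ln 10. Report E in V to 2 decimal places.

+1.51 V

The Br₂/Br⁻ couple has the more positive E°, so it is the cathode; Tl⁺/Tl is the anode.
E°cell = +1.080 − (−0.333) = +1.413 V, with n = 2 electrons transferred.
For the overall reaction Br2(l) + 2 Tl(s) → 2 Br-(aq) + 2 Tl+(aq), Q = [Br-(aq)]^2·[Tl+(aq)]^2 = 0.000481, giving log Q = −3.318.
Applying E = E° − (RT ln10/nF)·log Q gives +1.413 − (0.0592/2)(−3.318) = +1.51 V.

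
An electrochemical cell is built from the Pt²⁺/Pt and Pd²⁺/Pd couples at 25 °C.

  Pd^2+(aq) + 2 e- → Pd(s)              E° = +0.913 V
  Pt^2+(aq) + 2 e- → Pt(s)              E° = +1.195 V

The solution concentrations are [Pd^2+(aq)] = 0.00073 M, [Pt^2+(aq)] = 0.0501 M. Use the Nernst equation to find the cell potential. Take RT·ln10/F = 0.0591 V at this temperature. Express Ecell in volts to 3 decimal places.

+0.336 V

Since E°(Pt²⁺/Pt) > E°(Pd²⁺/Pd), Pt²⁺/Pt serves as the cathode.
The standard potential is +1.195 − (+0.913) = +0.282 V and the balanced reaction transfers n = 2 electrons.
Balancing gives Pt^2+(aq) + Pd(s) → Pt(s) + Pd^2+(aq); hence Q = [Pd^2+(aq)] / [Pt^2+(aq)] = 0.0146 (log Q = −1.837).
By the Nernst equation, E = +0.282 − (0.0591/2)·(−1.837) = +0.336 V.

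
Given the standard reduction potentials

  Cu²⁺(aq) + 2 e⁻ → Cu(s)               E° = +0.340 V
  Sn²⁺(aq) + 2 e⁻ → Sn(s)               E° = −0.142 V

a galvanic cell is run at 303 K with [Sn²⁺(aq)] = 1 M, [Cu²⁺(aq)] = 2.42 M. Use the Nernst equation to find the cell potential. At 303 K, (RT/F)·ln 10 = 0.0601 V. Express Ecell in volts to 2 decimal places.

+0.49 V

Since E°(Cu²⁺/Cu) > E°(Sn²⁺/Sn), Cu²⁺/Cu serves as the cathode.
E°cell = E°cat − E°an = +0.340 − (−0.142) = +0.482 V; n = 2.
Balancing gives Cu²⁺(aq) + Sn(s) → Cu(s) + Sn²⁺(aq); hence Q = [Sn²⁺(aq)] / [Cu²⁺(aq)] = 0.413 (log Q = −0.384).
E = E° − (0.0601/n)·log Q = +0.482 − (0.0601/2)(−0.384) = +0.49 V.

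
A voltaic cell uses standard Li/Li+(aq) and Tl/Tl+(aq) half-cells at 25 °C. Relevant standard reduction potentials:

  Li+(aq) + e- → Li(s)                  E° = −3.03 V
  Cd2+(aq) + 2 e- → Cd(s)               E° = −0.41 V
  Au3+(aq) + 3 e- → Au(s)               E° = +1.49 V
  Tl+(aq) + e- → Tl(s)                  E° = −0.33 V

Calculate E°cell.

+2.70 V

The Tl⁺/Tl couple has the higher E°, so Tl ion is reduced (cathode) and Li is oxidized (anode).
E°cell = E°(cathode) − E°(anode) = −0.33 − (−3.03) = +2.70 V.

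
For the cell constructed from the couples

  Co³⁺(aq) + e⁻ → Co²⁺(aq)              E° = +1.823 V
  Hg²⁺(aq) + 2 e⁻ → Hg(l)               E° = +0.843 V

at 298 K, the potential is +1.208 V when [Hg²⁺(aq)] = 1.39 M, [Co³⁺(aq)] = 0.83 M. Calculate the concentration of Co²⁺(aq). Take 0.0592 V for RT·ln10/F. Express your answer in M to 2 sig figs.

The Co³⁺/Co²⁺ couple has the larger reduction potential, so it is the cathode: E°cell = +1.823 − (+0.843) = +0.980 V and n = 2.
From the Nernst equation, log Q = n(E° − E)/0.0592 = 2·(+0.980 − (+1.208))/0.0592 = −7.703.
Balancing electrons gives 2 Co³⁺(aq) + Hg(l) → 2 Co²⁺(aq) + Hg²⁺(aq); thus Q = ([Co²⁺(aq)]^2·[Hg²⁺(aq)]) / [Co³⁺(aq)]^2.
Substituting the known concentrations and solving, log [Co²⁺(aq)] = −4.004 and [Co²⁺(aq)] = 9.9e−05 M.

9.9e−05 M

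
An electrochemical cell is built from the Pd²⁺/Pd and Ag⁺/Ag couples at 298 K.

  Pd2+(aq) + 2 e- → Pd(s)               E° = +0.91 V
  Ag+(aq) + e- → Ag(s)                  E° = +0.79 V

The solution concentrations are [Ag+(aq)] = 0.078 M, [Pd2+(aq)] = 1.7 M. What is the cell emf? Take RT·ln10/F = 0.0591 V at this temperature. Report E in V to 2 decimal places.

Pd²⁺/Pd is reduced (cathode, E° = +0.91 V) and Ag⁺/Ag is oxidized (anode).
E°cell = E°cat − E°an = +0.91 − (+0.79) = +0.12 V; n = 2.
The balanced reaction is Pd2+(aq) + 2 Ag(s) → Pd(s) + 2 Ag+(aq), so Q = [Ag+(aq)]^2 / [Pd2+(aq)] = 0.00358 and log Q = −2.446.
E = E° − (0.0591/n)·log Q = +0.12 − (0.0591/2)(−2.446) = +0.19 V.

+0.19 V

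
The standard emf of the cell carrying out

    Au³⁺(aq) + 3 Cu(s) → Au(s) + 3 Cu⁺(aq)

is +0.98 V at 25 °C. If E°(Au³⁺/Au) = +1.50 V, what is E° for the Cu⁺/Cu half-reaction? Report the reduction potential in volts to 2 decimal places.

In the reaction as written the Au³⁺/Au couple is reduced (cathode) and Cu⁺/Cu is oxidized (anode), so E°cell = E°(Au³⁺/Au) − E°(Cu⁺/Cu).
E°(Cu⁺/Cu) = E°(cathode) − E°cell = +1.50 − (+0.98) = +0.52 V.

+0.52 V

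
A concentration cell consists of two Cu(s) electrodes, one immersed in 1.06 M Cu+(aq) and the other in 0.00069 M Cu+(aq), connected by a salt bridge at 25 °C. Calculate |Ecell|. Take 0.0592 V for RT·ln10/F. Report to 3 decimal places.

For a concentration cell E°cell = 0, since both electrodes use the same couple.
The compartment with the higher Cu+(aq) concentration (1.06 M) acts as the cathode; ions are reduced there and produced at the dilute (0.00069 M) anode.
With n = 1, Ecell = −(0.0592/1)·log([dilute]/[conc]) = −(0.0592/1)·log(0.00069/1.06) = +0.189 V.

0.189 V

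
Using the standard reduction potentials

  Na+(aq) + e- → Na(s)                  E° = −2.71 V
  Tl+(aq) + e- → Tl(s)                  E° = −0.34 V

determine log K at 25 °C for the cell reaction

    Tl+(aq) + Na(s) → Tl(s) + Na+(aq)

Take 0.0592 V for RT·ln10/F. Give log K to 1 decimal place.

The Tl⁺/Tl couple is reduced (cathode); E°cell = −0.34 − (−2.71) = +2.37 V with n = 1.
At equilibrium E = 0, so log K = nE°cell / 0.0592 = (1)(+2.37) / 0.0592 = 40.0.

log K = 40.0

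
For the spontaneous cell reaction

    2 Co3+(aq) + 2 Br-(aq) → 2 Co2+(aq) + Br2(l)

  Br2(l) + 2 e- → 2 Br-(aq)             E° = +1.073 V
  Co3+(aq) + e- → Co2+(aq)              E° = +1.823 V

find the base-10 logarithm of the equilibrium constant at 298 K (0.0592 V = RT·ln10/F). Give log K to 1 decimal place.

The Co³⁺/Co²⁺ couple is reduced (cathode); E°cell = +1.823 − (+1.073) = +0.750 V with n = 2.
At equilibrium E = 0, so log K = nE°cell / 0.0592 = (2)(+0.750) / 0.0592 = 25.3.

log K = 25.3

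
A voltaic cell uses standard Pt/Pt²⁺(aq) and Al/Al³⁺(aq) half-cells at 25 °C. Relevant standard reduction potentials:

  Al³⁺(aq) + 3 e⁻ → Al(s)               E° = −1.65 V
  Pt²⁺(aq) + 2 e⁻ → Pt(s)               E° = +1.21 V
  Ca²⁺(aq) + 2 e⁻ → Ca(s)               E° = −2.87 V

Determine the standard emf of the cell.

+2.86 V

The Pt²⁺/Pt couple has the higher E°, so Pt ion is reduced (cathode) and Al is oxidized (anode).
E°cell = E°(cathode) − E°(anode) = +1.21 − (−1.65) = +2.86 V.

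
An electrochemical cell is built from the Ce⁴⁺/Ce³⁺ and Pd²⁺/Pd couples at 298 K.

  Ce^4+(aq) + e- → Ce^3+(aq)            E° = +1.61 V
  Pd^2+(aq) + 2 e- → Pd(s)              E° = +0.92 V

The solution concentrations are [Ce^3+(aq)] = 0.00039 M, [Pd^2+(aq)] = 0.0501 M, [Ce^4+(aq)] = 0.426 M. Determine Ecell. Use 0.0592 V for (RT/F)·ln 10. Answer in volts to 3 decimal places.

+0.908 V

Ce⁴⁺/Ce³⁺ is reduced (cathode, E° = +1.61 V) and Pd²⁺/Pd is oxidized (anode).
The standard potential is +1.61 − (+0.92) = +0.69 V and the balanced reaction transfers n = 2 electrons.
For the overall reaction 2 Ce^4+(aq) + Pd(s) → 2 Ce^3+(aq) + Pd^2+(aq), Q = ([Ce^3+(aq)]^2·[Pd^2+(aq)]) / [Ce^4+(aq)]^2 = 4.2×10^−8, giving log Q = −7.377.
By the Nernst equation, E = +0.69 − (0.0592/2)·(−7.377) = +0.908 V.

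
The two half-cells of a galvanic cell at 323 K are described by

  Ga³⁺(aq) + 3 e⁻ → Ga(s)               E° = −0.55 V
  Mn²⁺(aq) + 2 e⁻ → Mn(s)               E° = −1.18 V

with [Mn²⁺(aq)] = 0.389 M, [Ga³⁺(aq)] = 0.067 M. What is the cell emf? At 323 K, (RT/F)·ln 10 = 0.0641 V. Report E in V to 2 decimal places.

Ga³⁺/Ga is reduced (cathode, E° = −0.55 V) and Mn²⁺/Mn is oxidized (anode).
The standard potential is −0.55 − (−1.18) = +0.63 V and the balanced reaction transfers n = 6 electrons.
Balancing gives 2 Ga³⁺(aq) + 3 Mn(s) → 2 Ga(s) + 3 Mn²⁺(aq); hence Q = [Mn²⁺(aq)]^3 / [Ga³⁺(aq)]^2 = 13.1 (log Q = 1.118).
Applying E = E° − (RT ln10/nF)·log Q gives +0.63 − (0.0641/6)(1.118) = +0.62 V.

+0.62 V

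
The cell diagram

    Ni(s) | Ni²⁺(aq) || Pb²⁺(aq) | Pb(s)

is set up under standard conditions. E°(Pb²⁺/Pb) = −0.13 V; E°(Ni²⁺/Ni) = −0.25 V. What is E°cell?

+0.12 V

By convention the left-hand electrode in cell notation is the anode (oxidation) and the right-hand electrode is the cathode (reduction).
E°cell = E°(right) − E°(left) = −0.13 − (−0.25) = +0.12 V.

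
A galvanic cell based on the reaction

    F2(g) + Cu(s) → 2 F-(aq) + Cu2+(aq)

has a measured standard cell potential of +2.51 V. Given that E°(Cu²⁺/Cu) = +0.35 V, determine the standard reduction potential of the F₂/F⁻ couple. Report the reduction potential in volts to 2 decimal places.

In the reaction as written the F₂/F⁻ couple is reduced (cathode) and Cu²⁺/Cu is oxidized (anode), so E°cell = E°(F₂/F⁻) − E°(Cu²⁺/Cu).
E°(F₂/F⁻) = E°cell + E°(anode) = +2.51 + (+0.35) = +2.86 V.

+2.86 V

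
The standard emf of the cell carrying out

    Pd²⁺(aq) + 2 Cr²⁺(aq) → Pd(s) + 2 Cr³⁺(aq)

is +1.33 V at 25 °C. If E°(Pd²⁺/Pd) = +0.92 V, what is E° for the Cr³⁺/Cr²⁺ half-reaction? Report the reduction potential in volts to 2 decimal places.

−0.41 V

In the reaction as written the Pd²⁺/Pd couple is reduced (cathode) and Cr³⁺/Cr²⁺ is oxidized (anode), so E°cell = E°(Pd²⁺/Pd) − E°(Cr³⁺/Cr²⁺).
E°(Cr³⁺/Cr²⁺) = E°(cathode) − E°cell = +0.92 − (+1.33) = −0.41 V.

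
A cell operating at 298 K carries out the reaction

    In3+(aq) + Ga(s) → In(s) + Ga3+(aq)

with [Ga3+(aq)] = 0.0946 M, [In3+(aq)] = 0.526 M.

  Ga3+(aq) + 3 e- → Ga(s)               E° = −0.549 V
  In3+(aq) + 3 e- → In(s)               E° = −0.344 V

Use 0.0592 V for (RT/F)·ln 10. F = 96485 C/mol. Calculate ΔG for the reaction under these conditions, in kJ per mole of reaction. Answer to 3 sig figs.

−63.6 kJ/mol

E°cell = −0.344 − (−0.549) = +0.205 V; the balanced reaction transfers n = 3 electrons.
The reaction quotient is [Ga3+(aq)] / [In3+(aq)] = 0.18; by Nernst, E = +0.205 − (0.0592/3)(−0.745) = +0.2197 V.
Finally ΔG = −nFE = −(3)(96485 C/mol)(+0.2197 V) = −63.6 kJ/mol.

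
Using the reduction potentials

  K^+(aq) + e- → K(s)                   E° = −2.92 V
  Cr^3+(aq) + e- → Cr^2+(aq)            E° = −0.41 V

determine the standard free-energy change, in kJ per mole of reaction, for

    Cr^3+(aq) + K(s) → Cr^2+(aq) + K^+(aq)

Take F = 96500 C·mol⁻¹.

In the reaction as written Cr^3+(aq) is reduced, so the Cr³⁺/Cr²⁺ couple is the cathode and K⁺/K is the anode.
E°cell = −0.41 − (−2.92) = +2.51 V; balancing electrons gives n = 1.
ΔG° = −nFE°cell = −(1)(96500)(+2.51) J/mol = −242 kJ/mol.

−242 kJ/mol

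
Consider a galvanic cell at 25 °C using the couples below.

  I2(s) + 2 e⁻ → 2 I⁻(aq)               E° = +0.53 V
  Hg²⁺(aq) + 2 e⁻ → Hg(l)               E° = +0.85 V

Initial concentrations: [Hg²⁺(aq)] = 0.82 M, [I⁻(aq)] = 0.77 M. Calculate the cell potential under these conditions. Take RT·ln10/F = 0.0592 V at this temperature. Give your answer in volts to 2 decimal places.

Since E°(Hg²⁺/Hg) > E°(I₂/I⁻), Hg²⁺/Hg serves as the cathode.
E°cell = +0.85 − (+0.53) = +0.32 V, with n = 2 electrons transferred.
Balancing gives Hg²⁺(aq) + 2 I⁻(aq) → Hg(l) + I2(s); hence Q = 1 / ([Hg²⁺(aq)]·[I⁻(aq)]^2) = 2.06 (log Q = 0.313).
By the Nernst equation, E = +0.32 − (0.0592/2)·(0.313) = +0.31 V.

+0.31 V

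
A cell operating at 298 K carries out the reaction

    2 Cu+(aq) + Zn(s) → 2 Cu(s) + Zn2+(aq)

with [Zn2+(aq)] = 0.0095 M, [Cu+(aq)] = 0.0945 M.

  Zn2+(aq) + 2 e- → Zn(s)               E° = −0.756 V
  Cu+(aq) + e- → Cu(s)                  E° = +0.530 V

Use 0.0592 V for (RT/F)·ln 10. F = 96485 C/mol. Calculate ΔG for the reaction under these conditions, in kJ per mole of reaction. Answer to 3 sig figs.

E°cell = +0.530 − (−0.756) = +1.286 V; the balanced reaction transfers n = 2 electrons.
Q = [Zn2+(aq)] / [Cu+(aq)]^2 = 1.06, so log Q = 0.027 and E = +1.286 − (0.0592/2)(0.027) = +1.2852 V.
Finally ΔG = −nFE = −(2)(96485 C/mol)(+1.2852 V) = −248 kJ/mol.

−248 kJ/mol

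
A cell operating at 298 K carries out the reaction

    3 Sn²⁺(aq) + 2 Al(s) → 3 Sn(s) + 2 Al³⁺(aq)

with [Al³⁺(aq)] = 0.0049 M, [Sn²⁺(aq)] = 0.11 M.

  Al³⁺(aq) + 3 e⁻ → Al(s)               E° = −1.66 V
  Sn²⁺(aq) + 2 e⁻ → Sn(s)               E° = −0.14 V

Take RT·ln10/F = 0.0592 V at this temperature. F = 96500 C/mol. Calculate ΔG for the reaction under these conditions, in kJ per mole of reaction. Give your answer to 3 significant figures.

With Sn²⁺/Sn reduced at the cathode, E°cell = −0.14 − (−1.66) = +1.52 V and n = 6.
The reaction quotient is [Al³⁺(aq)]^2 / [Sn²⁺(aq)]^3 = 0.018; by Nernst, E = +1.52 − (0.0592/6)(−1.744) = +1.5372 V.
Finally ΔG = −nFE = −(6)(96500 C/mol)(+1.5372 V) = −890 kJ/mol.

−890 kJ/mol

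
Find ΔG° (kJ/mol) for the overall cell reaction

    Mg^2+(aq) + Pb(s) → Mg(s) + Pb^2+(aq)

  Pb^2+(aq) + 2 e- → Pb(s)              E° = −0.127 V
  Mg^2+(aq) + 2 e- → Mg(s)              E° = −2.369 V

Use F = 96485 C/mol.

+433 kJ/mol

In the reaction as written Mg^2+(aq) is reduced, so the Mg²⁺/Mg couple is the cathode and Pb²⁺/Pb is the anode.
E°cell = −2.369 − (−0.127) = −2.242 V; balancing electrons gives n = 2.
ΔG° = −nFE°cell = −(2)(96485)(−2.242) J/mol = +433 kJ/mol.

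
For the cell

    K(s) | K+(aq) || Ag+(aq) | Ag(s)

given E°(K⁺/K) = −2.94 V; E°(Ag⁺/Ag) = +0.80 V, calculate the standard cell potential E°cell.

+3.74 V

By convention the left-hand electrode in cell notation is the anode (oxidation) and the right-hand electrode is the cathode (reduction).
E°cell = E°(right) − E°(left) = +0.80 − (−2.94) = +3.74 V.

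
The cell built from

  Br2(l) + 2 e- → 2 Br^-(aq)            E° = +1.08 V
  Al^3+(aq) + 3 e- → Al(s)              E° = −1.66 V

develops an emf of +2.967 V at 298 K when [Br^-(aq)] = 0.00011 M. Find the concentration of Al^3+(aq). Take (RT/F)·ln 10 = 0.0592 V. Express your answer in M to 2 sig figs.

2.4 M

With Br₂/Br⁻ at the cathode and Al³⁺/Al at the anode, E°cell = +1.08 − (−1.66) = +2.74 V (n = 6).
Rearranging E = E° − (0.0592/n)·log Q gives log Q = 6(+2.74 − (+2.967))/0.0592 = −23.007.
Balancing electrons gives 3 Br2(l) + 2 Al(s) → 6 Br^-(aq) + 2 Al^3+(aq); thus Q = [Br^-(aq)]^6·[Al^3+(aq)]^2.
Solving for the unknown gives log [Al^3+(aq)] = 0.372, so [Al^3+(aq)] ≈ 2.4 M.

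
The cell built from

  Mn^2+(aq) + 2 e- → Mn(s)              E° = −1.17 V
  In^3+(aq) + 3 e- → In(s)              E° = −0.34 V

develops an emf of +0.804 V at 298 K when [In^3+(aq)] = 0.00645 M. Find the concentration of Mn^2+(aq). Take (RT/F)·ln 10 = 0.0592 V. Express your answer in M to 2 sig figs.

In³⁺/In is the cathode (higher E°); E°cell = −0.34 − (−1.17) = +0.83 V with n = 6.
Since E = E° − (0.0592/n)·log Q, log Q = n(E° − E)/0.0592 = 2.635.
For 2 In^3+(aq) + 3 Mn(s) → 2 In(s) + 3 Mn^2+(aq), the reaction quotient is Q = [Mn^2+(aq)]^3 / [In^3+(aq)]^2.
Isolating [Mn^2+(aq)] in Q = 10^{2.635} yields log [Mn^2+(aq)] = −0.582, i.e. 0.26 M.

0.26 M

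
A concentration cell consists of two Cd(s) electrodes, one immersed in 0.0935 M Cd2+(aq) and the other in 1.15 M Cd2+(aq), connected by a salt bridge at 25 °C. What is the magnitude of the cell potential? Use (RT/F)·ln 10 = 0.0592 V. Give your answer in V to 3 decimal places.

0.032 V

For a concentration cell E°cell = 0, since both electrodes use the same couple.
The compartment with the higher Cd2+(aq) concentration (1.15 M) acts as the cathode; ions are reduced there and produced at the dilute (0.0935 M) anode.
With n = 2, Ecell = −(0.0592/2)·log([dilute]/[conc]) = −(0.0592/2)·log(0.0935/1.15) = +0.032 V.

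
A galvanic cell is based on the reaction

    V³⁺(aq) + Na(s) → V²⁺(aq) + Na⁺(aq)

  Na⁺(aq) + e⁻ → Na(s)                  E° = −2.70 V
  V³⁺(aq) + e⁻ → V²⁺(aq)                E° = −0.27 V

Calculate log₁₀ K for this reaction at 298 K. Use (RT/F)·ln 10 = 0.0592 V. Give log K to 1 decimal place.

log K = 41.0

The V³⁺/V²⁺ couple is reduced (cathode); E°cell = −0.27 − (−2.70) = +2.43 V with n = 1.
At equilibrium E = 0, so log K = nE°cell / 0.0592 = (1)(+2.43) / 0.0592 = 41.0.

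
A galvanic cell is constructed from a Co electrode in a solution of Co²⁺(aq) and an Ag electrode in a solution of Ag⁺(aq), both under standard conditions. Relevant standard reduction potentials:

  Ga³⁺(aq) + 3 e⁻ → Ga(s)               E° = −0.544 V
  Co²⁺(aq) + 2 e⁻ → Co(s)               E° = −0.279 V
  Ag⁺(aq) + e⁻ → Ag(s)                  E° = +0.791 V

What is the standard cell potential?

The Ag⁺/Ag couple has the higher E°, so Ag ion is reduced (cathode) and Co is oxidized (anode).
E°cell = E°(cathode) − E°(anode) = +0.791 − (−0.279) = +1.070 V.

+1.070 V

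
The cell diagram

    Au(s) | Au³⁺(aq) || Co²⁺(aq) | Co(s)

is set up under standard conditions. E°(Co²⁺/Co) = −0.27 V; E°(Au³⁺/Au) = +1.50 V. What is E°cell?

By convention the left-hand electrode in cell notation is the anode (oxidation) and the right-hand electrode is the cathode (reduction).
E°cell = E°(right) − E°(left) = −0.27 − (+1.50) = −1.77 V.
The negative sign shows that, as written, the cell would require an external voltage to drive the reaction.

−1.77 V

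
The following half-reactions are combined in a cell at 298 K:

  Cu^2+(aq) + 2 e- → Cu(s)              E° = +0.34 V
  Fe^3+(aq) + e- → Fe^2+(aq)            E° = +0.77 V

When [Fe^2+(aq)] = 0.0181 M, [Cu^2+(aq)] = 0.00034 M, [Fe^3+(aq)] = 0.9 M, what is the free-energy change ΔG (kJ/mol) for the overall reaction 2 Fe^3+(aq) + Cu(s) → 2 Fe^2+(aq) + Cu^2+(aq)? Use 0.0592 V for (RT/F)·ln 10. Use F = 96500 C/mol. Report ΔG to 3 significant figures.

E°cell = +0.77 − (+0.34) = +0.43 V; the balanced reaction transfers n = 2 electrons.
The reaction quotient is ([Fe^2+(aq)]^2·[Cu^2+(aq)]) / [Fe^3+(aq)]^2 = 1.38×10^−7; by Nernst, E = +0.43 − (0.0592/2)(−6.862) = +0.6331 V.
Finally ΔG = −nFE = −(2)(96500 C/mol)(+0.6331 V) = −122 kJ/mol.

−122 kJ/mol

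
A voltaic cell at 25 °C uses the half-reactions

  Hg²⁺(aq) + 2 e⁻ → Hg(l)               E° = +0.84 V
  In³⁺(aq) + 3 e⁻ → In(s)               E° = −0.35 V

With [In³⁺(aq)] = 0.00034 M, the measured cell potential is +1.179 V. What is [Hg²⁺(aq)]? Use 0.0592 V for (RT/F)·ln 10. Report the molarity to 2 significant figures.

The Hg²⁺/Hg couple has the larger reduction potential, so it is the cathode: E°cell = +0.84 − (−0.35) = +1.19 V and n = 6.
Since E = E° − (0.0592/n)·log Q, log Q = n(E° − E)/0.0592 = 1.115.
Balancing electrons gives 3 Hg²⁺(aq) + 2 In(s) → 3 Hg(l) + 2 In³⁺(aq); thus Q = [In³⁺(aq)]^2 / [Hg²⁺(aq)]^3.
Substituting the known concentrations and solving, log [Hg²⁺(aq)] = −2.684 and [Hg²⁺(aq)] = 0.0021 M.

0.0021 M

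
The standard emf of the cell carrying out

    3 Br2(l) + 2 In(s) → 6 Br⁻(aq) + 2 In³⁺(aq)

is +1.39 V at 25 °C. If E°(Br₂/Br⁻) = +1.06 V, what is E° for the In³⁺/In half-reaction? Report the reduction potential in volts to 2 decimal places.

−0.33 V

In the reaction as written the Br₂/Br⁻ couple is reduced (cathode) and In³⁺/In is oxidized (anode), so E°cell = E°(Br₂/Br⁻) − E°(In³⁺/In).
E°(In³⁺/In) = E°(cathode) − E°cell = +1.06 − (+1.39) = −0.33 V.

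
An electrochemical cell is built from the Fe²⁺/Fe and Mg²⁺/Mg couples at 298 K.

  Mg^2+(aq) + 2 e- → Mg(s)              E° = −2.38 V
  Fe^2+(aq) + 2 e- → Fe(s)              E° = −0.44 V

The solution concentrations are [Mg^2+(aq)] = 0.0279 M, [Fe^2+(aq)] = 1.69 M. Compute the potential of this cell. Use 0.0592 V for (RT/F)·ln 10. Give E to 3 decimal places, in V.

Since E°(Fe²⁺/Fe) > E°(Mg²⁺/Mg), Fe²⁺/Fe serves as the cathode.
E°cell = −0.44 − (−2.38) = +1.94 V, with n = 2 electrons transferred.
For the overall reaction Fe^2+(aq) + Mg(s) → Fe(s) + Mg^2+(aq), Q = [Mg^2+(aq)] / [Fe^2+(aq)] = 0.0165, giving log Q = −1.782.
By the Nernst equation, E = +1.94 − (0.0592/2)·(−1.782) = +1.993 V.

+1.993 V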